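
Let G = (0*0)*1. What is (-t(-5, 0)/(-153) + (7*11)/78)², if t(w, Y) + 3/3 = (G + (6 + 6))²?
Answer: 58446025/15824484 ≈ 3.6934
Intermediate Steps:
G = 0 (G = 0*1 = 0)
t(w, Y) = 143 (t(w, Y) = -1 + (0 + (6 + 6))² = -1 + (0 + 12)² = -1 + 12² = -1 + 144 = 143)
(-t(-5, 0)/(-153) + (7*11)/78)² = (-1*143/(-153) + (7*11)/78)² = (-143*(-1/153) + 77*(1/78))² = (143/153 + 77/78)² = (7645/3978)² = 58446025/15824484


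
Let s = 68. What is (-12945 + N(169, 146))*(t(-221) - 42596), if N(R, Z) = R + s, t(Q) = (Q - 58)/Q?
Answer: 119625957396/221 ≈ 5.4129e+8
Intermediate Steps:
t(Q) = (-58 + Q)/Q
N(R, Z) = 68 + R (N(R, Z) = R + 68 = 68 + R)
(-12945 + N(169, 146))*(t(-221) - 42596) = (-12945 + (68 + 169))*((-58 - 221)/(-221) - 42596) = (-12945 + 237)*(-1/221*(-279) - 42596) = -12708*(279/221 - 42596) = -12708*(-9413437/221) = 119625957396/221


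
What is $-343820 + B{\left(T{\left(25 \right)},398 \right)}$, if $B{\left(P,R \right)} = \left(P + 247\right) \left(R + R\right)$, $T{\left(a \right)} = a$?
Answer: $-127308$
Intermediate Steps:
$B{\left(P,R \right)} = 2 R \left(247 + P\right)$ ($B{\left(P,R \right)} = \left(247 + P\right) 2 R = 2 R \left(247 + P\right)$)
$-343820 + B{\left(T{\left(25 \right)},398 \right)} = -343820 + 2 \cdot 398 \left(247 + 25\right) = -343820 + 2 \cdot 398 \cdot 272 = -343820 + 216512 = -127308$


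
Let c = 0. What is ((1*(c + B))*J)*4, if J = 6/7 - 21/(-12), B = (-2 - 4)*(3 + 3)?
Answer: -2628/7 ≈ -375.43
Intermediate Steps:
B = -36 (B = -6*6 = -36)
J = 73/28 (J = 6*(⅐) - 21*(-1/12) = 6/7 + 7/4 = 73/28 ≈ 2.6071)
((1*(c + B))*J)*4 = ((1*(0 - 36))*(73/28))*4 = ((1*(-36))*(73/28))*4 = -36*73/28*4 = -657/7*4 = -2628/7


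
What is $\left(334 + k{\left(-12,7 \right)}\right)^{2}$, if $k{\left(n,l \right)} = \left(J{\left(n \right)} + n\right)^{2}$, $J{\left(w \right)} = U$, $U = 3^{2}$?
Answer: $117649$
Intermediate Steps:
$U = 9$
$J{\left(w \right)} = 9$
$k{\left(n,l \right)} = \left(9 + n\right)^{2}$
$\left(334 + k{\left(-12,7 \right)}\right)^{2} = \left(334 + \left(9 - 12\right)^{2}\right)^{2} = \left(334 + \left(-3\right)^{2}\right)^{2} = \left(334 + 9\right)^{2} = 343^{2} = 117649$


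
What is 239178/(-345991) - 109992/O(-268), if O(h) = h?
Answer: 9498035592/23181397 ≈ 409.73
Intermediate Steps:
239178/(-345991) - 109992/O(-268) = 239178/(-345991) - 109992/(-268) = 239178*(-1/345991) - 109992*(-1/268) = -239178/345991 + 27498/67 = 9498035592/23181397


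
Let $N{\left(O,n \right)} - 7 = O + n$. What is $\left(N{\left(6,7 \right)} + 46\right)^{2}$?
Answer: $4356$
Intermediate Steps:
$N{\left(O,n \right)} = 7 + O + n$ ($N{\left(O,n \right)} = 7 + \left(O + n\right) = 7 + O + n$)
$\left(N{\left(6,7 \right)} + 46\right)^{2} = \left(\left(7 + 6 + 7\right) + 46\right)^{2} = \left(20 + 46\right)^{2} = 66^{2} = 4356$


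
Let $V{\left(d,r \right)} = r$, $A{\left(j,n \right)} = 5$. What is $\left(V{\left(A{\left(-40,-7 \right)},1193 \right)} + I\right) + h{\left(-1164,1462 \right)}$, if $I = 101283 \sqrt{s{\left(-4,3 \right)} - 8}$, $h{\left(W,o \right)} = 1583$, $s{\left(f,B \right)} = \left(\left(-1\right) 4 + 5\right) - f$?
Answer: $2776 + 101283 i \sqrt{3} \approx 2776.0 + 1.7543 \cdot 10^{5} i$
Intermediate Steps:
$s{\left(f,B \right)} = 1 - f$ ($s{\left(f,B \right)} = \left(-4 + 5\right) - f = 1 - f$)
$I = 101283 i \sqrt{3}$ ($I = 101283 \sqrt{\left(1 - -4\right) - 8} = 101283 \sqrt{\left(1 + 4\right) - 8} = 101283 \sqrt{5 - 8} = 101283 \sqrt{-3} = 101283 i \sqrt{3} \approx 1.7543 \cdot 10^{5} i$)
$\left(V{\left(A{\left(-40,-7 \right)},1193 \right)} + I\right) + h{\left(-1164,1462 \right)} = \left(1193 + 101283 i \sqrt{3}\right) + 1583 = 2776 + 101283 i \sqrt{3}$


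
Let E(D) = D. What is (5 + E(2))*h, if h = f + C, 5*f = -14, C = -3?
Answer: -203/5 ≈ -40.600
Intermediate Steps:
f = -14/5 (f = (⅕)*(-14) = -14/5 ≈ -2.8000)
h = -29/5 (h = -14/5 - 3 = -29/5 ≈ -5.8000)
(5 + E(2))*h = (5 + 2)*(-29/5) = 7*(-29/5) = -203/5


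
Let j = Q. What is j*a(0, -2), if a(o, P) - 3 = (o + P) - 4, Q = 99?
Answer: -297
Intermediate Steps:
j = 99
a(o, P) = -1 + P + o (a(o, P) = 3 + ((o + P) - 4) = 3 + ((P + o) - 4) = 3 + (-4 + P + o) = -1 + P + o)
j*a(0, -2) = 99*(-1 - 2 + 0) = 99*(-3) = -297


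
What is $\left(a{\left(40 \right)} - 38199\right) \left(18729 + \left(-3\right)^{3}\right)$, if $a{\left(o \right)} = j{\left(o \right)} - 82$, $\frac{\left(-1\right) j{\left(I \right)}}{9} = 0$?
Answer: $-715931262$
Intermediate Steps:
$j{\left(I \right)} = 0$ ($j{\left(I \right)} = \left(-9\right) 0 = 0$)
$a{\left(o \right)} = -82$ ($a{\left(o \right)} = 0 - 82 = -82$)
$\left(a{\left(40 \right)} - 38199\right) \left(18729 + \left(-3\right)^{3}\right) = \left(-82 - 38199\right) \left(18729 + \left(-3\right)^{3}\right) = - 38281 \left(18729 - 27\right) = \left(-38281\right) 18702 = -715931262$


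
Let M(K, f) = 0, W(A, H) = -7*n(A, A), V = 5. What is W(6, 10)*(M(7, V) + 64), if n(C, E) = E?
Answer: -2688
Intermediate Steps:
W(A, H) = -7*A
W(6, 10)*(M(7, V) + 64) = (-7*6)*(0 + 64) = -42*64 = -2688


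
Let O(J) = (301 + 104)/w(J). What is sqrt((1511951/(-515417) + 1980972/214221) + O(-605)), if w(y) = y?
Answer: 2*sqrt(9443034129386327)/81804041 ≈ 2.3758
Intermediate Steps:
O(J) = 405/J (O(J) = (301 + 104)/J = 405/J)
sqrt((1511951/(-515417) + 1980972/214221) + O(-605)) = sqrt((1511951/(-515417) + 1980972/214221) + 405/(-605)) = sqrt((1511951*(-1/515417) + 1980972*(1/214221)) + 405*(-1/605)) = sqrt((-215993/73631 + 94332/10201) - 81/121) = sqrt(4742414899/751109831 - 81/121) = sqrt(512992306468/90884289551) = 2*sqrt(9443034129386327)/81804041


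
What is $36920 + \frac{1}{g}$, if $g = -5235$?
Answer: $\frac{193276199}{5235} \approx 36920.0$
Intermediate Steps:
$36920 + \frac{1}{g} = 36920 + \frac{1}{-5235} = 36920 - \frac{1}{5235} = \frac{193276199}{5235}$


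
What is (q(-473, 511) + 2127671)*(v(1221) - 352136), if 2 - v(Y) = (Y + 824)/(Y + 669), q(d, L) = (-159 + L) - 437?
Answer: -141598359742373/189 ≈ -7.4920e+11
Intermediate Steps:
q(d, L) = -596 + L
v(Y) = 2 - (824 + Y)/(669 + Y) (v(Y) = 2 - (Y + 824)/(Y + 669) = 2 - (824 + Y)/(669 + Y))
(q(-473, 511) + 2127671)*(v(1221) - 352136) = ((-596 + 511) + 2127671)*((514 + 1221)/(669 + 1221) - 352136) = (-85 + 2127671)*(1735/1890 - 352136) = 2127586*((1/1890)*1735 - 352136) = 2127586*(347/378 - 352136) = 2127586*(-133107061/378) = -141598359742373/189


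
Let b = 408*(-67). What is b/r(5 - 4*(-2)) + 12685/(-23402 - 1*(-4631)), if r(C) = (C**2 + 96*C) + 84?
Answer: -532164241/28175271 ≈ -18.888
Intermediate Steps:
r(C) = 84 + C**2 + 96*C
b = -27336
b/r(5 - 4*(-2)) + 12685/(-23402 - 1*(-4631)) = -27336/(84 + (5 - 4*(-2))**2 + 96*(5 - 4*(-2))) + 12685/(-23402 - 1*(-4631)) = -27336/(84 + (5 + 8)**2 + 96*(5 + 8)) + 12685/(-23402 + 4631) = -27336/(84 + 13**2 + 96*13) + 12685/(-18771) = -27336/(84 + 169 + 1248) + 12685*(-1/18771) = -27336/1501 - 12685/18771 = -532164241/28175271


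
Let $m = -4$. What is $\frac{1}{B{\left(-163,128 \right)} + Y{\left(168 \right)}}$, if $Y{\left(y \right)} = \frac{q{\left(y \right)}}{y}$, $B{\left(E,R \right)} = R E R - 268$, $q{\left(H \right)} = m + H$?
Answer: $- \frac{42}{112176079} \approx -3.7441 \cdot 10^{-7}$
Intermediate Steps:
$q{\left(H \right)} = -4 + H$
$B{\left(E,R \right)} = -268 + E R^{2}$ ($B{\left(E,R \right)} = E R R - 268 = E R^{2} - 268 = -268 + E R^{2}$)
$Y{\left(y \right)} = \frac{-4 + y}{y}$
$\frac{1}{B{\left(-163,128 \right)} + Y{\left(168 \right)}} = \frac{1}{\left(-268 - 163 \cdot 128^{2}\right) + \frac{-4 + 168}{168}} = \frac{1}{\left(-268 - 2670592\right) + \frac{1}{168} \cdot 164} = \frac{1}{\left(-268 - 2670592\right) + \frac{41}{42}} = \frac{1}{-2670860 + \frac{41}{42}} = \frac{1}{- \frac{112176079}{42}} = - \frac{42}{112176079}$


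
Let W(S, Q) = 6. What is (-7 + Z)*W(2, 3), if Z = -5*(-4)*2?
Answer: 198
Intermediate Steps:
Z = 40 (Z = 20*2 = 40)
(-7 + Z)*W(2, 3) = (-7 + 40)*6 = 33*6 = 198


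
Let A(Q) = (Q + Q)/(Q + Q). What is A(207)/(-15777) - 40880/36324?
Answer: -1990741/1768777 ≈ -1.1255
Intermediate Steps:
A(Q) = 1 (A(Q) = (2*Q)/((2*Q)) = (2*Q)*(1/(2*Q)) = 1)
A(207)/(-15777) - 40880/36324 = 1/(-15777) - 40880/36324 = 1*(-1/15777) - 40880*1/36324 = -1/15777 - 10220/9081 = -1990741/1768777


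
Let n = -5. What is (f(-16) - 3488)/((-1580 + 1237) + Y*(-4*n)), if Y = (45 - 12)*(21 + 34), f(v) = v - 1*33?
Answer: -3537/35957 ≈ -0.098367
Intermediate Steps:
f(v) = -33 + v (f(v) = v - 33 = -33 + v)
Y = 1815 (Y = 33*55 = 1815)
(f(-16) - 3488)/((-1580 + 1237) + Y*(-4*n)) = ((-33 - 16) - 3488)/((-1580 + 1237) + 1815*(-4*(-5))) = (-49 - 3488)/(-343 + 1815*20) = -3537/(-343 + 36300) = -3537/35957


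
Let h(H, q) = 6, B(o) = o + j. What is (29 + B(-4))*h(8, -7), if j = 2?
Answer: 162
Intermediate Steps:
B(o) = 2 + o (B(o) = o + 2 = 2 + o)
(29 + B(-4))*h(8, -7) = (29 + (2 - 4))*6 = (29 - 2)*6 = 27*6 = 162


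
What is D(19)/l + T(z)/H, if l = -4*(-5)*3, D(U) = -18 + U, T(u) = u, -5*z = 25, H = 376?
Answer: 19/5640 ≈ 0.0033688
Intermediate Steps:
z = -5 (z = -⅕*25 = -5)
l = 60 (l = 20*3 = 60)
D(19)/l + T(z)/H = (-18 + 19)/60 - 5/376 = 1*(1/60) - 5*1/376 = 1/60 - 5/376 = 19/5640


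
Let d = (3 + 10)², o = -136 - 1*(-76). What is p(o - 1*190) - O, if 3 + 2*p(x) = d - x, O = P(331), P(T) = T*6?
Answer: -1778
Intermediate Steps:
P(T) = 6*T
o = -60 (o = -136 + 76 = -60)
O = 1986 (O = 6*331 = 1986)
d = 169 (d = 13² = 169)
p(x) = 83 - x/2 (p(x) = -3/2 + (169 - x)/2 = -3/2 + (169/2 - x/2) = 83 - x/2)
p(o - 1*190) - O = (83 - (-60 - 1*190)/2) - 1*1986 = (83 - (-60 - 190)/2) - 1986 = (83 - ½*(-250)) - 1986 = (83 + 125) - 1986 = 208 - 1986 = -1778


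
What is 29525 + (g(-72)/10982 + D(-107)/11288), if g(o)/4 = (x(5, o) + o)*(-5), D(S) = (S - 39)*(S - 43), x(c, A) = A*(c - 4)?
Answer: 26914222115/911506 ≈ 29527.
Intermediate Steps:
x(c, A) = A*(-4 + c)
D(S) = (-43 + S)*(-39 + S) (D(S) = (-39 + S)*(-43 + S) = (-43 + S)*(-39 + S))
g(o) = -40*o (g(o) = 4*((o*(-4 + 5) + o)*(-5)) = 4*((o*1 + o)*(-5)) = 4*((o + o)*(-5)) = 4*((2*o)*(-5)) = 4*(-10*o) = -40*o)
29525 + (g(-72)/10982 + D(-107)/11288) = 29525 + (-40*(-72)/10982 + (1677 + (-107)² - 82*(-107))/11288) = 29525 + (2880*(1/10982) + (1677 + 11449 + 8774)*(1/11288)) = 29525 + (1440/5491 + 21900*(1/11288)) = 29525 + (1440/5491 + 5475/2822) = 29525 + 2007465/911506 = 26914222115/911506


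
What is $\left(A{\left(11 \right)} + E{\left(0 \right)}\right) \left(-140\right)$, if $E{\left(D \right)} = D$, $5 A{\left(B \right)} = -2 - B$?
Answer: $364$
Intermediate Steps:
$A{\left(B \right)} = - \frac{2}{5} - \frac{B}{5}$ ($A{\left(B \right)} = \frac{-2 - B}{5} = - \frac{2}{5} - \frac{B}{5}$)
$\left(A{\left(11 \right)} + E{\left(0 \right)}\right) \left(-140\right) = \left(\left(- \frac{2}{5} - \frac{11}{5}\right) + 0\right) \left(-140\right) = \left(- \frac{13}{5} + 0\right) \left(-140\right) = \left(- \frac{13}{5}\right) \left(-140\right) = 364$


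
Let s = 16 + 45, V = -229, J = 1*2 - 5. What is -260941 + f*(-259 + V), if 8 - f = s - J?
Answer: -233613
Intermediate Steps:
J = -3 (J = 2 - 5 = -3)
s = 61
f = -56 (f = 8 - (61 - 1*(-3)) = 8 - (61 + 3) = 8 - 1*64 = 8 - 64 = -56)
-260941 + f*(-259 + V) = -260941 - 56*(-259 - 229) = -260941 - 56*(-488) = -260941 + 27328 = -233613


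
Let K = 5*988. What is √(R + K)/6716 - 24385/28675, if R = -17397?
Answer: -4877/5735 + I*√12457/6716 ≈ -0.85039 + 0.016619*I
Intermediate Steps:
K = 4940
√(R + K)/6716 - 24385/28675 = √(-17397 + 4940)/6716 - 24385/28675 = √(-12457)*(1/6716) - 24385*1/28675 = (I*√12457)*(1/6716) - 4877/5735 = I*√12457/6716 - 4877/5735 = -4877/5735 + I*√12457/6716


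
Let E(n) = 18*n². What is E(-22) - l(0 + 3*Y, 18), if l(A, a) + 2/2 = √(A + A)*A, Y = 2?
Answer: 8713 - 12*√3 ≈ 8692.2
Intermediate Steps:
l(A, a) = -1 + √2*A^(3/2) (l(A, a) = -1 + √(A + A)*A = -1 + √(2*A)*A = -1 + (√2*√A)*A = -1 + √2*A^(3/2))
E(-22) - l(0 + 3*Y, 18) = 18*(-22)² - (-1 + √2*(0 + 3*2)^(3/2)) = 18*484 - (-1 + √2*(0 + 6)^(3/2)) = 8712 - (-1 + √2*6^(3/2)) = 8712 - (-1 + √2*(6*√6)) = 8712 - (-1 + 12*√3) = 8712 + (1 - 12*√3) = 8713 - 12*√3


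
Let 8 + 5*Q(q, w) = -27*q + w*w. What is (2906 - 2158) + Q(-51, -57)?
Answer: 8358/5 ≈ 1671.6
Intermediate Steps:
Q(q, w) = -8/5 - 27*q/5 + w**2/5 (Q(q, w) = -8/5 + (-27*q + w*w)/5 = -8/5 + (-27*q + w**2)/5 = -8/5 + (w**2 - 27*q)/5 = -8/5 + (-27*q/5 + w**2/5) = -8/5 - 27*q/5 + w**2/5)
(2906 - 2158) + Q(-51, -57) = (2906 - 2158) + (-8/5 - 27/5*(-51) + (1/5)*(-57)**2) = 748 + (-8/5 + 1377/5 + (1/5)*3249) = 748 + (-8/5 + 1377/5 + 3249/5) = 748 + 4618/5 = 8358/5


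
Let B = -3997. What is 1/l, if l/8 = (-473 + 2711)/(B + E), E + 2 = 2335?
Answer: -104/1119 ≈ -0.092940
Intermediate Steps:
E = 2333 (E = -2 + 2335 = 2333)
l = -1119/104 (l = 8*((-473 + 2711)/(-3997 + 2333)) = 8*(2238/(-1664)) = 8*(2238*(-1/1664)) = 8*(-1119/832) = -1119/104 ≈ -10.760)
1/l = 1/(-1119/104) = -104/1119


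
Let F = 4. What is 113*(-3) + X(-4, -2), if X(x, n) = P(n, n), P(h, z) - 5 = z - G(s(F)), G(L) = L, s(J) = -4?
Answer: -332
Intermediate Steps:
P(h, z) = 9 + z (P(h, z) = 5 + (z - 1*(-4)) = 5 + (z + 4) = 5 + (4 + z) = 9 + z)
X(x, n) = 9 + n
113*(-3) + X(-4, -2) = 113*(-3) + (9 - 2) = -339 + 7 = -332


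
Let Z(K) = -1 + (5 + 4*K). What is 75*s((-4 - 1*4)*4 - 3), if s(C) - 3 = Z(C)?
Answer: -9975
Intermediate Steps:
Z(K) = 4 + 4*K
s(C) = 7 + 4*C (s(C) = 3 + (4 + 4*C) = 7 + 4*C)
75*s((-4 - 1*4)*4 - 3) = 75*(7 + 4*((-4 - 1*4)*4 - 3)) = 75*(7 + 4*((-4 - 4)*4 - 3)) = 75*(7 + 4*(-8*4 - 3)) = 75*(7 + 4*(-32 - 3)) = 75*(7 + 4*(-35)) = 75*(7 - 140) = 75*(-133) = -9975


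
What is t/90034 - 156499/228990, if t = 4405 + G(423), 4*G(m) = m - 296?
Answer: -26148519167/41233771320 ≈ -0.63415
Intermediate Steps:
G(m) = -74 + m/4 (G(m) = (m - 296)/4 = (-296 + m)/4 = -74 + m/4)
t = 17747/4 (t = 4405 + (-74 + (1/4)*423) = 4405 + (-74 + 423/4) = 4405 + 127/4 = 17747/4 ≈ 4436.8)
t/90034 - 156499/228990 = (17747/4)/90034 - 156499/228990 = (17747/4)*(1/90034) - 156499*1/228990 = 17747/360136 - 156499/228990 = -26148519167/41233771320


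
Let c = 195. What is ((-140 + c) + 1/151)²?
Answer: 68989636/22801 ≈ 3025.7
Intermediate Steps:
((-140 + c) + 1/151)² = ((-140 + 195) + 1/151)² = (55 + 1/151)² = (8306/151)² = 68989636/22801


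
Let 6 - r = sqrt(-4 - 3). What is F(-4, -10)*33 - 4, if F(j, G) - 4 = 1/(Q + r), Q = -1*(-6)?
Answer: 19724/151 + 33*I*sqrt(7)/151 ≈ 130.62 + 0.57821*I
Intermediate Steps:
Q = 6
r = 6 - I*sqrt(7) (r = 6 - sqrt(-4 - 3) = 6 - sqrt(-7) = 6 - I*sqrt(7) ≈ 6.0 - 2.6458*I)
F(j, G) = 4 + 1/(12 - I*sqrt(7)) (F(j, G) = 4 + 1/(6 + (6 - I*sqrt(7))) = 4 + 1/(12 - I*sqrt(7)))
F(-4, -10)*33 - 4 = (616/151 + I*sqrt(7)/151)*33 - 4 = (20328/151 + 33*I*sqrt(7)/151) - 4 = 19724/151 + 33*I*sqrt(7)/151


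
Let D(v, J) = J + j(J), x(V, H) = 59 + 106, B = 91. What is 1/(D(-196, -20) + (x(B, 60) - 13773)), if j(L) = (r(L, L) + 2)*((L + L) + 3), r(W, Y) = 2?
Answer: -1/13776 ≈ -7.2590e-5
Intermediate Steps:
j(L) = 12 + 8*L (j(L) = (2 + 2)*((L + L) + 3) = 4*(2*L + 3) = 4*(3 + 2*L) = 12 + 8*L)
x(V, H) = 165
D(v, J) = 12 + 9*J (D(v, J) = J + (12 + 8*J) = 12 + 9*J)
1/(D(-196, -20) + (x(B, 60) - 13773)) = 1/((12 + 9*(-20)) + (165 - 13773)) = 1/((12 - 180) - 13608) = 1/(-168 - 13608) = 1/(-13776) = -1/13776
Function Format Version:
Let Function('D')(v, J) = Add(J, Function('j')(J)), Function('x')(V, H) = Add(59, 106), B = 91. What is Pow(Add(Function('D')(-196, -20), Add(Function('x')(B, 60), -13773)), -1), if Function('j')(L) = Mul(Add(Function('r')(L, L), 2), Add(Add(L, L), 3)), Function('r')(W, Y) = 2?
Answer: Rational(-1, 13776) ≈ -7.2590e-5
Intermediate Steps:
Function('j')(L) = Add(12, Mul(8, L)) (Function('j')(L) = Mul(Add(2, 2), Add(Add(L, L), 3)) = Mul(4, Add(Mul(2, L), 3)) = Mul(4, Add(3, Mul(2, L))) = Add(12, Mul(8, L)))
Function('x')(V, H) = 165
Function('D')(v, J) = Add(12, Mul(9, J)) (Function('D')(v, J) = Add(J, Add(12, Mul(8, J))) = Add(12, Mul(9, J)))
Pow(Add(Function('D')(-196, -20), Add(Function('x')(B, 60), -13773)), -1) = Pow(Add(Add(12, Mul(9, -20)), Add(165, -13773)), -1) = Pow(Add(Add(12, -180), -13608), -1) = Pow(Add(-168, -13608), -1) = Pow(-13776, -1) = Rational(-1, 13776)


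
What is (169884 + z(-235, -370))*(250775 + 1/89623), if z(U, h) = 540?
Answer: 3830314818538224/89623 ≈ 4.2738e+10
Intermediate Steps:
(169884 + z(-235, -370))*(250775 + 1/89623) = (169884 + 540)*(250775 + 1/89623) = 170424*(250775 + 1/89623) = 170424*(22475207826/89623) = 3830314818538224/89623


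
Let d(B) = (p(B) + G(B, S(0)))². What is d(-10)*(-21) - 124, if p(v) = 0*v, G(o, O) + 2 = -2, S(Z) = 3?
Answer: -460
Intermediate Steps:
G(o, O) = -4 (G(o, O) = -2 - 2 = -4)
p(v) = 0
d(B) = 16 (d(B) = (0 - 4)² = (-4)² = 16)
d(-10)*(-21) - 124 = 16*(-21) - 124 = -336 - 124 = -460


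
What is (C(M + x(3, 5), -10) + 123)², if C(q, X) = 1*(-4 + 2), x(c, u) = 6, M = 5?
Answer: 14641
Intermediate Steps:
C(q, X) = -2 (C(q, X) = 1*(-2) = -2)
(C(M + x(3, 5), -10) + 123)² = (-2 + 123)² = 121² = 14641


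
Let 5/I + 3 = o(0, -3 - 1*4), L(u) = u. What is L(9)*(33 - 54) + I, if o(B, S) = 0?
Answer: -572/3 ≈ -190.67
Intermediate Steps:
I = -5/3 (I = 5/(-3 + 0) = 5/(-3) = 5*(-1/3) = -5/3 ≈ -1.6667)
L(9)*(33 - 54) + I = 9*(33 - 54) - 5/3 = 9*(-21) - 5/3 = -189 - 5/3 = -572/3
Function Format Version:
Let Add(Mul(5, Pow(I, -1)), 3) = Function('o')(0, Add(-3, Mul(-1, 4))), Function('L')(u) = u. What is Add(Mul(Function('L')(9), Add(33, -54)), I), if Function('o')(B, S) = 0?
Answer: Rational(-572, 3) ≈ -190.67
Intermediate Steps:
I = Rational(-5, 3) (I = Mul(5, Pow(Add(-3, 0), -1)) = Mul(5, Pow(-3, -1)) = Mul(5, Rational(-1, 3)) = Rational(-5, 3) ≈ -1.6667)
Add(Mul(Function('L')(9), Add(33, -54)), I) = Add(Mul(9, Add(33, -54)), Rational(-5, 3)) = Add(Mul(9, -21), Rational(-5, 3)) = Add(-189, Rational(-5, 3)) = Rational(-572, 3)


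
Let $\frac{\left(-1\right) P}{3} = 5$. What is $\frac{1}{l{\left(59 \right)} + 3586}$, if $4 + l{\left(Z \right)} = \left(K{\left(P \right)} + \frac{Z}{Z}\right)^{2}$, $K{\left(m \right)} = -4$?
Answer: $\frac{1}{3591} \approx 0.00027847$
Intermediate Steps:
$P = -15$ ($P = \left(-3\right) 5 = -15$)
$l{\left(Z \right)} = 5$ ($l{\left(Z \right)} = -4 + \left(-4 + \frac{Z}{Z}\right)^{2} = -4 + \left(-4 + 1\right)^{2} = -4 + \left(-3\right)^{2} = -4 + 9 = 5$)
$\frac{1}{l{\left(59 \right)} + 3586} = \frac{1}{5 + 3586} = \frac{1}{3591}$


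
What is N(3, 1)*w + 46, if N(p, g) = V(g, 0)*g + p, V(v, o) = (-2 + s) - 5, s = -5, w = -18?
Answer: 208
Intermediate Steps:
V(v, o) = -12 (V(v, o) = (-2 - 5) - 5 = -7 - 5 = -12)
N(p, g) = p - 12*g (N(p, g) = -12*g + p = p - 12*g)
N(3, 1)*w + 46 = (3 - 12*1)*(-18) + 46 = (3 - 12)*(-18) + 46 = -9*(-18) + 46 = 162 + 46 = 208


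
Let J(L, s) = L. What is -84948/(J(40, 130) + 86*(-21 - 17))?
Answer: 7079/269 ≈ 26.316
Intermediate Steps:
-84948/(J(40, 130) + 86*(-21 - 17)) = -84948/(40 + 86*(-21 - 17)) = -84948/(40 + 86*(-38)) = -84948/(40 - 3268) = -84948/(-3228) = -84948*(-1/3228) = 7079/269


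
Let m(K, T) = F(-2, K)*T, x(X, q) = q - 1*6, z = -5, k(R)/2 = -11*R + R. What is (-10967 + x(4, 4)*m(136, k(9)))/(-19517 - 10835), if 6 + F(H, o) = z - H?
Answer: 14207/30352 ≈ 0.46807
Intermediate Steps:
k(R) = -20*R (k(R) = 2*(-11*R + R) = 2*(-10*R) = -20*R)
x(X, q) = -6 + q (x(X, q) = q - 6 = -6 + q)
F(H, o) = -11 - H (F(H, o) = -6 + (-5 - H) = -11 - H)
m(K, T) = -9*T (m(K, T) = (-11 - 1*(-2))*T = (-11 + 2)*T = -9*T)
(-10967 + x(4, 4)*m(136, k(9)))/(-19517 - 10835) = (-10967 + (-6 + 4)*(-(-180)*9))/(-19517 - 10835) = (-10967 - (-18)*(-180))/(-30352) = (-10967 - 2*1620)*(-1/30352) = (-10967 - 3240)*(-1/30352) = -14207*(-1/30352) = 14207/30352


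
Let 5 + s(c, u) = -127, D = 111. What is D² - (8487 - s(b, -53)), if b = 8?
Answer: 3702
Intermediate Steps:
s(c, u) = -132 (s(c, u) = -5 - 127 = -132)
D² - (8487 - s(b, -53)) = 111² - (8487 - 1*(-132)) = 12321 - (8487 + 132) = 12321 - 1*8619 = 12321 - 8619 = 3702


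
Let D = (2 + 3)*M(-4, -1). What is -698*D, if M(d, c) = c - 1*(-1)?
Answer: 0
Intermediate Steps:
M(d, c) = 1 + c (M(d, c) = c + 1 = 1 + c)
D = 0 (D = (2 + 3)*(1 - 1) = 5*0 = 0)
-698*D = -698*0 = 0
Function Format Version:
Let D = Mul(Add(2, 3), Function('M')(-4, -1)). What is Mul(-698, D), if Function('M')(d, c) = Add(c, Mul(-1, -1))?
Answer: 0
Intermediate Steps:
Function('M')(d, c) = Add(1, c) (Function('M')(d, c) = Add(c, 1) = Add(1, c))
D = 0 (D = Mul(Add(2, 3), Add(1, -1)) = Mul(5, 0) = 0)
Mul(-698, D) = Mul(-698, 0) = 0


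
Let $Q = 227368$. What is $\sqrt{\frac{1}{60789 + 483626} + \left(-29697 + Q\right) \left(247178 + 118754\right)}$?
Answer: $\frac{\sqrt{21438950119487052452115}}{544415} \approx 2.6895 \cdot 10^{5}$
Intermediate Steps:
$\sqrt{\frac{1}{60789 + 483626} + \left(-29697 + Q\right) \left(247178 + 118754\right)} = \sqrt{\frac{1}{60789 + 483626} + \left(-29697 + 227368\right) \left(247178 + 118754\right)} = \sqrt{\frac{1}{544415} + 197671 \cdot 365932} = \sqrt{\frac{1}{544415} + 72334144372} = \sqrt{\frac{39379793208282381}{544415}} = \frac{\sqrt{21438950119487052452115}}{544415}$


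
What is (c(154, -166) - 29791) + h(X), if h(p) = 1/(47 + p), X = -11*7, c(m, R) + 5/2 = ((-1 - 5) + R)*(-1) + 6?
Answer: -444233/15 ≈ -29616.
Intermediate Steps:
c(m, R) = 19/2 - R (c(m, R) = -5/2 + (((-1 - 5) + R)*(-1) + 6) = -5/2 + ((-6 + R)*(-1) + 6) = -5/2 + ((6 - R) + 6) = -5/2 + (12 - R) = 19/2 - R)
X = -77
(c(154, -166) - 29791) + h(X) = ((19/2 - 1*(-166)) - 29791) + 1/(47 - 77) = ((19/2 + 166) - 29791) + 1/(-30) = (351/2 - 29791) - 1/30 = -59231/2 - 1/30 = -444233/15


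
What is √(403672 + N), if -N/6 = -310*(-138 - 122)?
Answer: 2*I*√19982 ≈ 282.72*I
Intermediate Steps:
N = -483600 (N = -(-1860)*(-138 - 122) = -(-1860)*(-260) = -6*80600 = -483600)
√(403672 + N) = √(403672 - 483600) = √(-79928) = 2*I*√19982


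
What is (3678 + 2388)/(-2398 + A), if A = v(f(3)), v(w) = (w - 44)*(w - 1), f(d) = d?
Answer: -3033/1240 ≈ -2.4460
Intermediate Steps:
v(w) = (-1 + w)*(-44 + w) (v(w) = (-44 + w)*(-1 + w) = (-1 + w)*(-44 + w))
A = -82 (A = 44 + 3² - 45*3 = 44 + 9 - 135 = -82)
(3678 + 2388)/(-2398 + A) = (3678 + 2388)/(-2398 - 82) = 6066/(-2480) = 6066*(-1/2480) = -3033/1240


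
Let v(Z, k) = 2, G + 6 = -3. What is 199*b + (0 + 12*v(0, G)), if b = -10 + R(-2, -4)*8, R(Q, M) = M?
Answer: -8334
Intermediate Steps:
G = -9 (G = -6 - 3 = -9)
b = -42 (b = -10 - 4*8 = -10 - 32 = -42)
199*b + (0 + 12*v(0, G)) = 199*(-42) + (0 + 12*2) = -8358 + (0 + 24) = -8358 + 24 = -8334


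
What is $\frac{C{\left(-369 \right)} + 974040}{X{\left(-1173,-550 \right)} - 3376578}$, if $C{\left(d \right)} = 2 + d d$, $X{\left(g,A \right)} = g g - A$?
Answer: $- \frac{1110203}{2000099} \approx -0.55507$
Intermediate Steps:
$X{\left(g,A \right)} = g^{2} - A$
$C{\left(d \right)} = 2 + d^{2}$
$\frac{C{\left(-369 \right)} + 974040}{X{\left(-1173,-550 \right)} - 3376578} = \frac{\left(2 + \left(-369\right)^{2}\right) + 974040}{\left(\left(-1173\right)^{2} - -550\right) - 3376578} = \frac{\left(2 + 136161\right) + 974040}{\left(1375929 + 550\right) - 3376578} = \frac{136163 + 974040}{1376479 - 3376578} = \frac{1110203}{-2000099} = 1110203 \left(- \frac{1}{2000099}\right) = - \frac{1110203}{2000099}$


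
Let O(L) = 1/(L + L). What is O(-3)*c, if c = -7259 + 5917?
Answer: 671/3 ≈ 223.67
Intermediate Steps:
O(L) = 1/(2*L)
c = -1342
O(-3)*c = ((½)/(-3))*(-1342) = ((½)*(-⅓))*(-1342) = -⅙*(-1342) = 671/3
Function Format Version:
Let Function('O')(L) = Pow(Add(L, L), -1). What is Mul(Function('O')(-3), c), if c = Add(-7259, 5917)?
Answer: Rational(671, 3) ≈ 223.67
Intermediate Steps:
Function('O')(L) = Mul(Rational(1, 2), Pow(L, -1)) (Function('O')(L) = Pow(Mul(2, L), -1) = Mul(Rational(1, 2), Pow(L, -1)))
c = -1342
Mul(Function('O')(-3), c) = Mul(Mul(Rational(1, 2), Pow(-3, -1)), -1342) = Mul(Mul(Rational(1, 2), Rational(-1, 3)), -1342) = Mul(Rational(-1, 6), -1342) = Rational(671, 3)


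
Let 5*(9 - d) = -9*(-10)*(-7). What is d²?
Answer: 18225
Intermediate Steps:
d = 135 (d = 9 - (-9*(-10))*(-7)/5 = 9 - 18*(-7) = 9 - ⅕*(-630) = 9 + 126 = 135)
d² = 135² = 18225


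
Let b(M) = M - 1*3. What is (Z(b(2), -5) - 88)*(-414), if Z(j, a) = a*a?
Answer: 26082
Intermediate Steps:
b(M) = -3 + M (b(M) = M - 3 = -3 + M)
Z(j, a) = a**2
(Z(b(2), -5) - 88)*(-414) = ((-5)**2 - 88)*(-414) = (25 - 88)*(-414) = -63*(-414) = 26082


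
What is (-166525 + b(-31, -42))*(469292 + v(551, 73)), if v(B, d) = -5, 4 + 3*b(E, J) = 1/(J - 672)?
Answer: -2657053882743/34 ≈ -7.8149e+10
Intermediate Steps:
b(E, J) = -4/3 + 1/(3*(-672 + J)) (b(E, J) = -4/3 + 1/(3*(J - 672)) = -4/3 + 1/(3*(-672 + J)))
(-166525 + b(-31, -42))*(469292 + v(551, 73)) = (-166525 + (2689 - 4*(-42))/(3*(-672 - 42)))*(469292 - 5) = (-166525 + (⅓)*(2689 + 168)/(-714))*469287 = (-166525 + (⅓)*(-1/714)*2857)*469287 = (-166525 - 2857/2142)*469287 = -356699407/2142*469287 = -2657053882743/34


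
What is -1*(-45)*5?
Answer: 225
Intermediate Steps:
-1*(-45)*5 = -(-45)*5 = -1*(-225) = 225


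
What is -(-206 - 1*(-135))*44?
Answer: 3124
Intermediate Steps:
-(-206 - 1*(-135))*44 = -(-206 + 135)*44 = -(-71)*44 = -1*(-3124) = 3124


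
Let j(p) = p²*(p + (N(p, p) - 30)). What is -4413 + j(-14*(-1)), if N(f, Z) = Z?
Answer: -4805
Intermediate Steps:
j(p) = p²*(-30 + 2*p) (j(p) = p²*(p + (p - 30)) = p²*(p + (-30 + p)) = p²*(-30 + 2*p))
-4413 + j(-14*(-1)) = -4413 + 2*(-14*(-1))²*(-15 - 14*(-1)) = -4413 + 2*14²*(-15 + 14) = -4413 + 2*196*(-1) = -4413 - 392 = -4805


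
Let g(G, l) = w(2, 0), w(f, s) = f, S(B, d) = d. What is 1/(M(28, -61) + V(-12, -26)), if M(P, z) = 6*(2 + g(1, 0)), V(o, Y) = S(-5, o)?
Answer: 1/12 ≈ 0.083333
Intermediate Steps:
g(G, l) = 2
V(o, Y) = o
M(P, z) = 24 (M(P, z) = 6*(2 + 2) = 6*4 = 24)
1/(M(28, -61) + V(-12, -26)) = 1/(24 - 12) = 1/12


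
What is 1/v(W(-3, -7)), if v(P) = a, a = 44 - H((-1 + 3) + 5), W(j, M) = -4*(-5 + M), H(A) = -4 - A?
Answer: 1/55 ≈ 0.018182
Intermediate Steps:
W(j, M) = 20 - 4*M
a = 55 (a = 44 - (-4 - ((-1 + 3) + 5)) = 44 - (-4 - (2 + 5)) = 44 - (-4 - 1*7) = 44 - (-4 - 7) = 44 - 1*(-11) = 44 + 11 = 55)
v(P) = 55
1/v(W(-3, -7)) = 1/55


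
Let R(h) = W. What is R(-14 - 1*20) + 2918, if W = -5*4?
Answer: 2898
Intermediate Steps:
W = -20
R(h) = -20
R(-14 - 1*20) + 2918 = -20 + 2918 = 2898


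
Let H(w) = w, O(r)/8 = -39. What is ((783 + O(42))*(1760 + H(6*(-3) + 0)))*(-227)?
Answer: -186249414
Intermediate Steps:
O(r) = -312 (O(r) = 8*(-39) = -312)
((783 + O(42))*(1760 + H(6*(-3) + 0)))*(-227) = ((783 - 312)*(1760 + (6*(-3) + 0)))*(-227) = (471*(1760 + (-18 + 0)))*(-227) = (471*(1760 - 18))*(-227) = (471*1742)*(-227) = 820482*(-227) = -186249414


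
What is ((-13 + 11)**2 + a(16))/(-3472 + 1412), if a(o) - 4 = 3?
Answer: -11/2060 ≈ -0.0053398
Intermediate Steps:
a(o) = 7 (a(o) = 4 + 3 = 7)
((-13 + 11)**2 + a(16))/(-3472 + 1412) = ((-13 + 11)**2 + 7)/(-3472 + 1412) = ((-2)**2 + 7)/(-2060) = (4 + 7)*(-1/2060) = 11*(-1/2060) = -11/2060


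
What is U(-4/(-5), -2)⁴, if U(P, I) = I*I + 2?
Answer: 1296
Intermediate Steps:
U(P, I) = 2 + I² (U(P, I) = I² + 2 = 2 + I²)
U(-4/(-5), -2)⁴ = (2 + (-2)²)⁴ = (2 + 4)⁴ = 6⁴ = 1296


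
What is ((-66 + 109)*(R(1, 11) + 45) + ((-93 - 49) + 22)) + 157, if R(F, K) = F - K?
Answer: 1542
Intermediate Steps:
((-66 + 109)*(R(1, 11) + 45) + ((-93 - 49) + 22)) + 157 = ((-66 + 109)*((1 - 1*11) + 45) + ((-93 - 49) + 22)) + 157 = (43*((1 - 11) + 45) + (-142 + 22)) + 157 = (43*(-10 + 45) - 120) + 157 = (43*35 - 120) + 157 = (1505 - 120) + 157 = 1385 + 157 = 1542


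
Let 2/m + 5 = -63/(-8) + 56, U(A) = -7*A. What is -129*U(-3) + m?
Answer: -1275923/471 ≈ -2709.0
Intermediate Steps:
m = 16/471 (m = 2/(-5 + (-63/(-8) + 56)) = 2/(-5 + (-63*(-⅛) + 56)) = 2/(-5 + (63/8 + 56)) = 2/(-5 + 511/8) = 2/(471/8) = 2*(8/471) = 16/471 ≈ 0.033970)
-129*U(-3) + m = -(-903)*(-3) + 16/471 = -129*21 + 16/471 = -2709 + 16/471 = -1275923/471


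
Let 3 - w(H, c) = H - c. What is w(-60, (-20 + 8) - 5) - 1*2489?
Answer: -2443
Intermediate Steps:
w(H, c) = 3 + c - H (w(H, c) = 3 - (H - c) = 3 + (c - H) = 3 + c - H)
w(-60, (-20 + 8) - 5) - 1*2489 = (3 + ((-20 + 8) - 5) - 1*(-60)) - 1*2489 = (3 + (-12 - 5) + 60) - 2489 = (3 - 17 + 60) - 2489 = 46 - 2489 = -2443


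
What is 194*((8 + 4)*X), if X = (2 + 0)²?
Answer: 9312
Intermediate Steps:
X = 4 (X = 2² = 4)
194*((8 + 4)*X) = 194*((8 + 4)*4) = 194*(12*4) = 194*48 = 9312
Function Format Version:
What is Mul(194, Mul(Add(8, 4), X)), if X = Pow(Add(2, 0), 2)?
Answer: 9312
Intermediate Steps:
X = 4 (X = Pow(2, 2) = 4)
Mul(194, Mul(Add(8, 4), X)) = Mul(194, Mul(Add(8, 4), 4)) = Mul(194, Mul(12, 4)) = Mul(194, 48) = 9312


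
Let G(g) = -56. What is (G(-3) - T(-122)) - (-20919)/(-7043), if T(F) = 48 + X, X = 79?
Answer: -1309788/7043 ≈ -185.97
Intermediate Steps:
T(F) = 127 (T(F) = 48 + 79 = 127)
(G(-3) - T(-122)) - (-20919)/(-7043) = (-56 - 1*127) - (-20919)/(-7043) = (-56 - 127) - (-20919)*(-1)/7043 = -183 - 1*20919/7043 = -183 - 20919/7043 = -1309788/7043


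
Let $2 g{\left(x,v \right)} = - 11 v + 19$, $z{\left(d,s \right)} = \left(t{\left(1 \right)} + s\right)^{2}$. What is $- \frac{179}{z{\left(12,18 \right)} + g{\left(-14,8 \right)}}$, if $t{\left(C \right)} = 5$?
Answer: $- \frac{358}{989} \approx -0.36198$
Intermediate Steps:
$z{\left(d,s \right)} = \left(5 + s\right)^{2}$
$g{\left(x,v \right)} = \frac{19}{2} - \frac{11 v}{2}$ ($g{\left(x,v \right)} = \frac{- 11 v + 19}{2} = \frac{19 - 11 v}{2} = \frac{19}{2} - \frac{11 v}{2}$)
$- \frac{179}{z{\left(12,18 \right)} + g{\left(-14,8 \right)}} = - \frac{179}{\left(5 + 18\right)^{2} + \left(\frac{19}{2} - 44\right)} = - \frac{179}{23^{2} + \left(\frac{19}{2} - 44\right)} = - \frac{179}{529 - \frac{69}{2}} = - \frac{179}{\frac{989}{2}} = \left(-179\right) \frac{2}{989} = - \frac{358}{989}$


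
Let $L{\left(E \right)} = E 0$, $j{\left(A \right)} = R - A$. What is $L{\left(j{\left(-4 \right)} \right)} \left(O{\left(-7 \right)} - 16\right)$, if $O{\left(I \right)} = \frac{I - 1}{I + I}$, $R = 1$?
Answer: $0$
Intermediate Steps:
$j{\left(A \right)} = 1 - A$
$L{\left(E \right)} = 0$
$O{\left(I \right)} = \frac{-1 + I}{2 I}$
$L{\left(j{\left(-4 \right)} \right)} \left(O{\left(-7 \right)} - 16\right) = 0 \left(\frac{-1 - 7}{2 \left(-7\right)} - 16\right) = 0 \left(\frac{1}{2} \left(- \frac{1}{7}\right) \left(-8\right) - 16\right) = 0 \left(\frac{4}{7} - 16\right) = 0 \left(- \frac{108}{7}\right) = 0$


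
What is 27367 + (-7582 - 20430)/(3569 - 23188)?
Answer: 536941185/19619 ≈ 27368.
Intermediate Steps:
27367 + (-7582 - 20430)/(3569 - 23188) = 27367 - 28012/(-19619) = 27367 - 28012*(-1/19619) = 27367 + 28012/19619 = 536941185/19619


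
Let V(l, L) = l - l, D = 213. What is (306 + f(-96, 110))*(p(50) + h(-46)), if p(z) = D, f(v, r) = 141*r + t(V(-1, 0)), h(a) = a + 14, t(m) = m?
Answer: 2862696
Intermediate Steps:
V(l, L) = 0
h(a) = 14 + a
f(v, r) = 141*r (f(v, r) = 141*r + 0 = 141*r)
p(z) = 213
(306 + f(-96, 110))*(p(50) + h(-46)) = (306 + 141*110)*(213 + (14 - 46)) = (306 + 15510)*(213 - 32) = 15816*181 = 2862696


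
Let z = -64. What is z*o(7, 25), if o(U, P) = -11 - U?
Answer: 1152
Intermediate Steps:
z*o(7, 25) = -64*(-11 - 1*7) = -64*(-11 - 7) = -64*(-18) = 1152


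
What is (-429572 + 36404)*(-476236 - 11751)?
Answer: 191860872816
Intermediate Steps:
(-429572 + 36404)*(-476236 - 11751) = -393168*(-487987) = 191860872816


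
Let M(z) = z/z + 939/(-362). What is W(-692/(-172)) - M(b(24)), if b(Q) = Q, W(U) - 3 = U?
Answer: 134135/15566 ≈ 8.6172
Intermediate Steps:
W(U) = 3 + U
M(z) = -577/362 (M(z) = 1 + 939*(-1/362) = 1 - 939/362 = -577/362)
W(-692/(-172)) - M(b(24)) = (3 - 692/(-172)) - 1*(-577/362) = (3 - 692*(-1/172)) + 577/362 = (3 + 173/43) + 577/362 = 302/43 + 577/362 = 134135/15566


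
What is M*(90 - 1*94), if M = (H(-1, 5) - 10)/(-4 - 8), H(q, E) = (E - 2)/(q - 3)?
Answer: -43/12 ≈ -3.5833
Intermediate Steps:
H(q, E) = (-2 + E)/(-3 + q)
M = 43/48 (M = ((-2 + 5)/(-3 - 1) - 10)/(-4 - 8) = (3/(-4) - 10)/(-12) = (-1/4*3 - 10)*(-1/12) = (-3/4 - 10)*(-1/12) = -43/4*(-1/12) = 43/48 ≈ 0.89583)
M*(90 - 1*94) = 43*(90 - 1*94)/48 = 43*(90 - 94)/48 = (43/48)*(-4) = -43/12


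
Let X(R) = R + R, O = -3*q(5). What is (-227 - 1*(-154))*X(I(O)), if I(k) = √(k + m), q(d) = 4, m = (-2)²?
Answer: -292*I*√2 ≈ -412.95*I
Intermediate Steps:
m = 4
O = -12 (O = -3*4 = -12)
I(k) = √(4 + k) (I(k) = √(k + 4) = √(4 + k))
X(R) = 2*R
(-227 - 1*(-154))*X(I(O)) = (-227 - 1*(-154))*(2*√(4 - 12)) = (-227 + 154)*(2*√(-8)) = -146*2*I*√2 = -292*I*√2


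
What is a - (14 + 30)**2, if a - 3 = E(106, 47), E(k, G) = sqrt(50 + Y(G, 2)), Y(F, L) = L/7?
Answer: -1933 + 4*sqrt(154)/7 ≈ -1925.9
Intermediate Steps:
Y(F, L) = L/7 (Y(F, L) = L*(1/7) = L/7)
E(k, G) = 4*sqrt(154)/7 (E(k, G) = sqrt(50 + (1/7)*2) = sqrt(50 + 2/7) = sqrt(352/7) = 4*sqrt(154)/7)
a = 3 + 4*sqrt(154)/7 ≈ 10.091
a - (14 + 30)**2 = (3 + 4*sqrt(154)/7) - (14 + 30)**2 = (3 + 4*sqrt(154)/7) - 1*44**2 = (3 + 4*sqrt(154)/7) - 1*1936 = (3 + 4*sqrt(154)/7) - 1936 = -1933 + 4*sqrt(154)/7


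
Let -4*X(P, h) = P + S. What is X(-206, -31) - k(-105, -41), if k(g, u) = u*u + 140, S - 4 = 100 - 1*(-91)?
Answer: -7273/4 ≈ -1818.3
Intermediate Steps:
S = 195 (S = 4 + (100 - 1*(-91)) = 4 + (100 + 91) = 4 + 191 = 195)
k(g, u) = 140 + u² (k(g, u) = u² + 140 = 140 + u²)
X(P, h) = -195/4 - P/4 (X(P, h) = -(P + 195)/4 = -(195 + P)/4 = -195/4 - P/4)
X(-206, -31) - k(-105, -41) = (-195/4 - ¼*(-206)) - (140 + (-41)²) = (-195/4 + 103/2) - (140 + 1681) = 11/4 - 1*1821 = 11/4 - 1821 = -7273/4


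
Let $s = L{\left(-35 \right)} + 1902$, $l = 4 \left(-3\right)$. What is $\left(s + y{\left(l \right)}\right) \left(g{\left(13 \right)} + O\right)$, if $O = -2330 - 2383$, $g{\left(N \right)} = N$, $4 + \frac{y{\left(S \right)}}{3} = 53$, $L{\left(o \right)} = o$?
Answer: $-9465800$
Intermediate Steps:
$l = -12$
$y{\left(S \right)} = 147$ ($y{\left(S \right)} = -12 + 3 \cdot 53 = -12 + 159 = 147$)
$s = 1867$ ($s = -35 + 1902 = 1867$)
$O = -4713$ ($O = -2330 - 2383 = -4713$)
$\left(s + y{\left(l \right)}\right) \left(g{\left(13 \right)} + O\right) = \left(1867 + 147\right) \left(13 - 4713\right) = 2014 \left(-4700\right) = -9465800$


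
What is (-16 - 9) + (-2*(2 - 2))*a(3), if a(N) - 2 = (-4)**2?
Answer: -25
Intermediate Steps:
a(N) = 18 (a(N) = 2 + (-4)**2 = 2 + 16 = 18)
(-16 - 9) + (-2*(2 - 2))*a(3) = (-16 - 9) - 2*(2 - 2)*18 = -25 - 2*0*18 = -25 + 0*18 = -25 + 0 = -25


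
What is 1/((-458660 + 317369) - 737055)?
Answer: -1/878346 ≈ -1.1385e-6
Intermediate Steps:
1/((-458660 + 317369) - 737055) = 1/(-141291 - 737055) = 1/(-878346) = -1/878346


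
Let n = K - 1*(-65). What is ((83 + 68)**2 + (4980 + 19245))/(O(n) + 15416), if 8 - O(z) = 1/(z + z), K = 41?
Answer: 9969512/3269887 ≈ 3.0489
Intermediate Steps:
n = 106 (n = 41 - 1*(-65) = 41 + 65 = 106)
O(z) = 8 - 1/(2*z) (O(z) = 8 - 1/(z + z) = 8 - 1/(2*z))
((83 + 68)**2 + (4980 + 19245))/(O(n) + 15416) = ((83 + 68)**2 + (4980 + 19245))/((8 - 1/2/106) + 15416) = (151**2 + 24225)/((8 - 1/2*1/106) + 15416) = (22801 + 24225)/((8 - 1/212) + 15416) = 47026/(1695/212 + 15416) = 47026/(3269887/212) = 47026*(212/3269887) = 9969512/3269887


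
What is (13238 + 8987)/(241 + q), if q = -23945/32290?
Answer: 143529050/1551589 ≈ 92.505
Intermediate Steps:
q = -4789/6458 (q = -23945*1/32290 = -4789/6458 ≈ -0.74156)
(13238 + 8987)/(241 + q) = (13238 + 8987)/(241 - 4789/6458) = 22225/(1551589/6458) = 22225*(6458/1551589) = 143529050/1551589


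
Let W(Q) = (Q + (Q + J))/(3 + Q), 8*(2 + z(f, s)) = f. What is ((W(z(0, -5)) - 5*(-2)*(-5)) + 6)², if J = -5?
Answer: 2809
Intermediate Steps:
z(f, s) = -2 + f/8
W(Q) = (-5 + 2*Q)/(3 + Q) (W(Q) = (Q + (Q - 5))/(3 + Q) = (Q + (-5 + Q))/(3 + Q) = (-5 + 2*Q)/(3 + Q))
((W(z(0, -5)) - 5*(-2)*(-5)) + 6)² = (((-5 + 2*(-2 + (⅛)*0))/(3 + (-2 + (⅛)*0)) - 5*(-2)*(-5)) + 6)² = (((-5 + 2*(-2 + 0))/(3 + (-2 + 0)) - (-10)*(-5)) + 6)² = (((-5 + 2*(-2))/(3 - 2) - 1*50) + 6)² = (((-5 - 4)/1 - 50) + 6)² = ((1*(-9) - 50) + 6)² = ((-9 - 50) + 6)² = (-59 + 6)² = (-53)² = 2809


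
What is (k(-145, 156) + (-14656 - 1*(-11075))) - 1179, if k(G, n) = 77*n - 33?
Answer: 7219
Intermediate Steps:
k(G, n) = -33 + 77*n
(k(-145, 156) + (-14656 - 1*(-11075))) - 1179 = ((-33 + 77*156) + (-14656 - 1*(-11075))) - 1179 = ((-33 + 12012) + (-14656 + 11075)) - 1179 = (11979 - 3581) - 1179 = 8398 - 1179 = 7219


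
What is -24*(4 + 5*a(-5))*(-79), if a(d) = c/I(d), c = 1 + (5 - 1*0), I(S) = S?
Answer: -3792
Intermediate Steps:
c = 6 (c = 1 + (5 + 0) = 1 + 5 = 6)
a(d) = 6/d
-24*(4 + 5*a(-5))*(-79) = -24*(4 + 5*(6/(-5)))*(-79) = -24*(4 + 5*(6*(-⅕)))*(-79) = -24*(4 + 5*(-6/5))*(-79) = -24*(4 - 6)*(-79) = -24*(-2)*(-79) = 48*(-79) = -3792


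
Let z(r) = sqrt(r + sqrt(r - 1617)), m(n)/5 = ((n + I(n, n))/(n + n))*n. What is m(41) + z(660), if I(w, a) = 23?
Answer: 160 + sqrt(660 + I*sqrt(957)) ≈ 185.7 + 0.60191*I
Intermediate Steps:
m(n) = 115/2 + 5*n/2 (m(n) = 5*(((n + 23)/(n + n))*n) = 5*(((23 + n)/((2*n)))*n) = 5*(((23 + n)*(1/(2*n)))*n) = 5*(((23 + n)/(2*n))*n) = 5*(23/2 + n/2) = 115/2 + 5*n/2)
z(r) = sqrt(r + sqrt(-1617 + r))
m(41) + z(660) = (115/2 + (5/2)*41) + sqrt(660 + sqrt(-1617 + 660)) = (115/2 + 205/2) + sqrt(660 + sqrt(-957)) = 160 + sqrt(660 + I*sqrt(957))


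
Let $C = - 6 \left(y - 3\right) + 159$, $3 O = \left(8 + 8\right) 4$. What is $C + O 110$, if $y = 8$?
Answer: $\frac{7427}{3} \approx 2475.7$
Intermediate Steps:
$O = \frac{64}{3}$ ($O = \frac{\left(8 + 8\right) 4}{3} = \frac{16 \cdot 4}{3} = \frac{1}{3} \cdot 64 = \frac{64}{3} \approx 21.333$)
$C = 129$ ($C = - 6 \left(8 - 3\right) + 159 = \left(-6\right) 5 + 159 = -30 + 159 = 129$)
$C + O 110 = 129 + \frac{64}{3} \cdot 110 = 129 + \frac{7040}{3} = \frac{7427}{3}$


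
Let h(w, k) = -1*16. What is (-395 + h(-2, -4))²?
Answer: 168921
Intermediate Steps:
h(w, k) = -16
(-395 + h(-2, -4))² = (-395 - 16)² = (-411)² = 168921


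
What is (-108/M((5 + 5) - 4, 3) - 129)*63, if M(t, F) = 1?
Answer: -14931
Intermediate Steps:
(-108/M((5 + 5) - 4, 3) - 129)*63 = (-108/1 - 129)*63 = (-108*1 - 129)*63 = (-108 - 129)*63 = -237*63 = -14931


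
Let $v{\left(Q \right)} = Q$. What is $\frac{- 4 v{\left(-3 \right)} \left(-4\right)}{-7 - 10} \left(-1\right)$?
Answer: $- \frac{48}{17} \approx -2.8235$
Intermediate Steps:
$\frac{- 4 v{\left(-3 \right)} \left(-4\right)}{-7 - 10} \left(-1\right) = \frac{\left(-4\right) \left(-3\right) \left(-4\right)}{-7 - 10} \left(-1\right) = \frac{12 \left(-4\right)}{-17} \left(-1\right) = \left(-48\right) \left(- \frac{1}{17}\right) \left(-1\right) = \frac{48}{17} \left(-1\right) = - \frac{48}{17}$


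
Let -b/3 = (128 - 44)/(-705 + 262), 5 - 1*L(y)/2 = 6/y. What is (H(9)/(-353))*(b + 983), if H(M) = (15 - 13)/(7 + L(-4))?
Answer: -435721/1563790 ≈ -0.27863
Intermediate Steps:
L(y) = 10 - 12/y
H(M) = 1/10 (H(M) = (15 - 13)/(7 + (10 - 12/(-4))) = 2/(7 + (10 - 12*(-1/4))) = 2/(7 + (10 + 3)) = 2/(7 + 13) = 2/20 = 2*(1/20) = 1/10)
b = 252/443 (b = -3*(128 - 44)/(-705 + 262) = -252/(-443) = -252*(-1)/443 = -3*(-84/443) = 252/443 ≈ 0.56885)
(H(9)/(-353))*(b + 983) = ((1/10)/(-353))*(252/443 + 983) = ((1/10)*(-1/353))*(435721/443) = -1/3530*435721/443 = -435721/1563790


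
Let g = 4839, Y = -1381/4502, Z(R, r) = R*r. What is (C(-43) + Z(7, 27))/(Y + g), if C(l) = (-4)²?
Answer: 922910/21783797 ≈ 0.042367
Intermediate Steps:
C(l) = 16
Y = -1381/4502 (Y = -1381*1/4502 = -1381/4502 ≈ -0.30675)
(C(-43) + Z(7, 27))/(Y + g) = (16 + 7*27)/(-1381/4502 + 4839) = (16 + 189)/(21783797/4502) = 205*(4502/21783797) = 922910/21783797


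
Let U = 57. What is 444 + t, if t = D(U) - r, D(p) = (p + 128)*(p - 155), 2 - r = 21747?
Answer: 4059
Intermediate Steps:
r = -21745 (r = 2 - 1*21747 = 2 - 21747 = -21745)
D(p) = (-155 + p)*(128 + p) (D(p) = (128 + p)*(-155 + p) = (-155 + p)*(128 + p))
t = 3615 (t = (-19840 + 57**2 - 27*57) - 1*(-21745) = (-19840 + 3249 - 1539) + 21745 = -18130 + 21745 = 3615)
444 + t = 444 + 3615 = 4059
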